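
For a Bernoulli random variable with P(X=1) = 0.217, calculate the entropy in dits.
0.2272 dits

The binary entropy function is:
H(p) = -p log(p) - (1-p) log(1-p)

H(0.217) = -0.217 × log_10(0.217) - 0.783 × log_10(0.783)
H(0.217) = 0.2272 dits

Note: Binary entropy is maximized at p=0.5 (H=1 bit) and minimized at p=0 or p=1 (H=0).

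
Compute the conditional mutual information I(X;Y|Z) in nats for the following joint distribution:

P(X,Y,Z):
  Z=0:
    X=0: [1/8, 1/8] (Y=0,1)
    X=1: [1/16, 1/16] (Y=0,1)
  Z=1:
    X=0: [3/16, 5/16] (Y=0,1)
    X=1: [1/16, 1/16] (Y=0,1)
0.0032 nats

Conditional mutual information: I(X;Y|Z) = H(X|Z) + H(Y|Z) - H(X,Y|Z)

H(Z) = 0.6616
H(X,Z) = 1.2130 → H(X|Z) = 0.5514
H(Y,Z) = 1.3421 → H(Y|Z) = 0.6806
H(X,Y,Z) = 1.8904 → H(X,Y|Z) = 1.2288

I(X;Y|Z) = 0.5514 + 0.6806 - 1.2288 = 0.0032 nats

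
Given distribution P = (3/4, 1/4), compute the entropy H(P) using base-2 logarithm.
0.8113 bits

Shannon entropy is H(X) = -Σ p(x) log p(x).

For P = (3/4, 1/4):
H = -3/4 × log_2(3/4) -1/4 × log_2(1/4)
H = 0.8113 bits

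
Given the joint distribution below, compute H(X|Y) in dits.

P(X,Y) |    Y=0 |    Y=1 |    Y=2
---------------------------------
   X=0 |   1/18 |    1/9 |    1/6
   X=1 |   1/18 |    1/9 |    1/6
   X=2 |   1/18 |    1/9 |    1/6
0.4771 dits

Using the chain rule: H(X|Y) = H(X,Y) - H(Y)

First, compute H(X,Y) = 0.9164 dits

Marginal P(Y) = (1/6, 1/3, 1/2)
H(Y) = 0.4392 dits

H(X|Y) = H(X,Y) - H(Y) = 0.9164 - 0.4392 = 0.4771 dits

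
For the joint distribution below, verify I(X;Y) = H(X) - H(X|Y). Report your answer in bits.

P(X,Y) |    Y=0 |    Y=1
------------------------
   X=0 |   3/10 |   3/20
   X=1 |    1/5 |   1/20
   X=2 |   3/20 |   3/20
I(X;Y) = 0.0404 bits

Mutual information has multiple equivalent forms:
- I(X;Y) = H(X) - H(X|Y)
- I(X;Y) = H(Y) - H(Y|X)
- I(X;Y) = H(X) + H(Y) - H(X,Y)

Computing all quantities:
H(X) = 1.5395, H(Y) = 0.9341, H(X,Y) = 2.4332
H(X|Y) = 1.4991, H(Y|X) = 0.8937

Verification:
H(X) - H(X|Y) = 1.5395 - 1.4991 = 0.0404
H(Y) - H(Y|X) = 0.9341 - 0.8937 = 0.0404
H(X) + H(Y) - H(X,Y) = 1.5395 + 0.9341 - 2.4332 = 0.0404

All forms give I(X;Y) = 0.0404 bits. ✓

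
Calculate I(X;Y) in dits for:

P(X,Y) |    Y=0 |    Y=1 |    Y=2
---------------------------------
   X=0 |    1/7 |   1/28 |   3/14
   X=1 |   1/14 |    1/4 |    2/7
0.0367 dits

Mutual information: I(X;Y) = H(X) + H(Y) - H(X,Y)

Marginals:
P(X) = (11/28, 17/28), H(X) = 0.2910 dits
P(Y) = (3/14, 2/7, 1/2), H(Y) = 0.4493 dits

Joint entropy: H(X,Y) = 0.7036 dits

I(X;Y) = 0.2910 + 0.4493 - 0.7036 = 0.0367 dits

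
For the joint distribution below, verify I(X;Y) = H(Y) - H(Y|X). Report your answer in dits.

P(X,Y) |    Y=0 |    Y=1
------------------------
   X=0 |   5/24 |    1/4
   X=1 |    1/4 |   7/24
I(X;Y) = 0.0000 dits

Mutual information has multiple equivalent forms:
- I(X;Y) = H(X) - H(X|Y)
- I(X;Y) = H(Y) - H(Y|X)
- I(X;Y) = H(X) + H(Y) - H(X,Y)

Computing all quantities:
H(X) = 0.2995, H(Y) = 0.2995, H(X,Y) = 0.5990
H(X|Y) = 0.2995, H(Y|X) = 0.2995

Verification:
H(X) - H(X|Y) = 0.2995 - 0.2995 = 0.0000
H(Y) - H(Y|X) = 0.2995 - 0.2995 = 0.0000
H(X) + H(Y) - H(X,Y) = 0.2995 + 0.2995 - 0.5990 = 0.0000

All forms give I(X;Y) = 0.0000 dits. ✓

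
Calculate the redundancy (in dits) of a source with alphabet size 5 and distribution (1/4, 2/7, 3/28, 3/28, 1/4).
0.0346 dits

Redundancy measures how far a source is from maximum entropy:
R = H_max - H(X)

Maximum entropy for 5 symbols: H_max = log_10(5) = 0.6990 dits
Actual entropy: H(X) = 0.6643 dits
Redundancy: R = 0.6990 - 0.6643 = 0.0346 dits

This redundancy represents potential for compression: the source could be compressed by 0.0346 dits per symbol.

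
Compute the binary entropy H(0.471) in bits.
0.9976 bits

The binary entropy function is:
H(p) = -p log(p) - (1-p) log(1-p)

H(0.471) = -0.471 × log_2(0.471) - 0.529 × log_2(0.529)
H(0.471) = 0.9976 bits

Note: Binary entropy is maximized at p=0.5 (H=1 bit) and minimized at p=0 or p=1 (H=0).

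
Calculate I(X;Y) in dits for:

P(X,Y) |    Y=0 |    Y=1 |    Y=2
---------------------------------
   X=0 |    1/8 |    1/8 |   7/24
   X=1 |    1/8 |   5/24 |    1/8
0.0180 dits

Mutual information: I(X;Y) = H(X) + H(Y) - H(X,Y)

Marginals:
P(X) = (13/24, 11/24), H(X) = 0.2995 dits
P(Y) = (1/4, 1/3, 5/12), H(Y) = 0.4680 dits

Joint entropy: H(X,Y) = 0.7495 dits

I(X;Y) = 0.2995 + 0.4680 - 0.7495 = 0.0180 dits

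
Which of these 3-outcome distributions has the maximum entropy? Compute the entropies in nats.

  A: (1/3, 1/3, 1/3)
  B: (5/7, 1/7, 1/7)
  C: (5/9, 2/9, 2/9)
A

For a discrete distribution over n outcomes, entropy is maximized by the uniform distribution.

Computing entropies:
H(A) = 1.0986 nats
H(B) = 0.7963 nats
H(C) = 0.9950 nats

The uniform distribution (where all probabilities equal 1/3) achieves the maximum entropy of log_e(3) = 1.0986 nats.

Distribution A has the highest entropy.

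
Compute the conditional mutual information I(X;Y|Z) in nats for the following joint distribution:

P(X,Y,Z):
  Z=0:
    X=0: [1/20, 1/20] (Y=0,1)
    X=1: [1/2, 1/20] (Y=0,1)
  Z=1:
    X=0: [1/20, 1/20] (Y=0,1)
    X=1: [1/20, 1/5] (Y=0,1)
0.0572 nats

Conditional mutual information: I(X;Y|Z) = H(X|Z) + H(Y|Z) - H(X,Y|Z)

H(Z) = 0.6474
H(X,Z) = 1.1359 → H(X|Z) = 0.4885
H(Y,Z) = 1.1359 → H(Y|Z) = 0.4885
H(X,Y,Z) = 1.5672 → H(X,Y|Z) = 0.9197

I(X;Y|Z) = 0.4885 + 0.4885 - 0.9197 = 0.0572 nats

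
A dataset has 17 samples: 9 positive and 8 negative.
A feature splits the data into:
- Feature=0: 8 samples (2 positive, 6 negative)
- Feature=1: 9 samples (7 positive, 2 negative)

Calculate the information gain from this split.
0.2111 bits

Information Gain = H(Y) - H(Y|Feature)

Before split:
P(positive) = 9/17 = 0.5294
H(Y) = 0.9975 bits

After split:
Feature=0: H = 0.8113 bits (weight = 8/17)
Feature=1: H = 0.7642 bits (weight = 9/17)
H(Y|Feature) = (8/17)×0.8113 + (9/17)×0.7642 = 0.7864 bits

Information Gain = 0.9975 - 0.7864 = 0.2111 bits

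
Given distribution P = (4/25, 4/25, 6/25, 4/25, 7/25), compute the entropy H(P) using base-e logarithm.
1.5786 nats

Shannon entropy is H(X) = -Σ p(x) log p(x).

For P = (4/25, 4/25, 6/25, 4/25, 7/25):
H = -4/25 × log_e(4/25) -4/25 × log_e(4/25) -6/25 × log_e(6/25) -4/25 × log_e(4/25) -7/25 × log_e(7/25)
H = 1.5786 nats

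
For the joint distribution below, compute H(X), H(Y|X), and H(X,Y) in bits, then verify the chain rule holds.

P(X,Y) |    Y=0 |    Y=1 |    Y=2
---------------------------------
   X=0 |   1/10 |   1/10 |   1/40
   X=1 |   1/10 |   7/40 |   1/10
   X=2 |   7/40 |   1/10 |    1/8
H(X,Y) = 3.0491, H(X) = 1.5436, H(Y|X) = 1.5055 (all in bits)

Chain rule: H(X,Y) = H(X) + H(Y|X)

Left side — joint entropy directly:
H(X,Y) = -Σ p(x,y) log p(x,y) = 3.0491 bits

Right side — compute H(Y|X) from the conditional distributions:
P(X) = (9/40, 3/8, 2/5), so H(X) = 1.5436 bits
H(Y|X) = Σ_x P(X=x) · H(Y|X=x):
  P(Y|X=0) = (4/9, 4/9, 1/9), H(Y|X=0) = 1.3921, weight P(X=0) = 9/40
  P(Y|X=1) = (4/15, 7/15, 4/15), H(Y|X=1) = 1.5301, weight P(X=1) = 3/8
  P(Y|X=2) = (7/16, 1/4, 5/16), H(Y|X=2) = 1.5462, weight P(X=2) = 2/5
H(Y|X) = 1.5055 bits

H(X) + H(Y|X) = 1.5436 + 1.5055 = 3.0491 bits

Both sides equal 3.0491 bits. ✓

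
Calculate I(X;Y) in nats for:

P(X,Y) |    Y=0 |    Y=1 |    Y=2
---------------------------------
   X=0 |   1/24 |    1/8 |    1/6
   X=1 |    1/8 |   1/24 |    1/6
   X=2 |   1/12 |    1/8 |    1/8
0.0532 nats

Mutual information: I(X;Y) = H(X) + H(Y) - H(X,Y)

Marginals:
P(X) = (1/3, 1/3, 1/3), H(X) = 1.0986 nats
P(Y) = (1/4, 7/24, 11/24), H(Y) = 1.0635 nats

Joint entropy: H(X,Y) = 2.1089 nats

I(X;Y) = 1.0986 + 1.0635 - 2.1089 = 0.0532 nats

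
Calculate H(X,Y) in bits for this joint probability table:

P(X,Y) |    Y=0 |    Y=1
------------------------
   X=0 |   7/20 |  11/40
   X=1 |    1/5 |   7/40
1.9467 bits

Joint entropy is H(X,Y) = -Σ_{x,y} p(x,y) log p(x,y).

Summing over all non-zero entries:
H(X,Y) = -[7/20·log_2(7/20) + 11/40·log_2(11/40) + 1/5·log_2(1/5) + 7/40·log_2(7/40)]
H(X,Y) = 1.9467 bits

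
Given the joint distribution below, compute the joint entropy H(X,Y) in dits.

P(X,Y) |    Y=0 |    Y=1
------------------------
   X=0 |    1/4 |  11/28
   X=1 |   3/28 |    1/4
0.5644 dits

Joint entropy is H(X,Y) = -Σ_{x,y} p(x,y) log p(x,y).

Summing over all non-zero entries:
H(X,Y) = -[1/4·log_10(1/4) + 11/28·log_10(11/28) + 3/28·log_10(3/28) + 1/4·log_10(1/4)]
H(X,Y) = 0.5644 dits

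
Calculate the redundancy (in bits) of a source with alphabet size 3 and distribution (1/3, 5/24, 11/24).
0.0693 bits

Redundancy measures how far a source is from maximum entropy:
R = H_max - H(X)

Maximum entropy for 3 symbols: H_max = log_2(3) = 1.5850 bits
Actual entropy: H(X) = 1.5157 bits
Redundancy: R = 1.5850 - 1.5157 = 0.0693 bits

This redundancy represents potential for compression: the source could be compressed by 0.0693 bits per symbol.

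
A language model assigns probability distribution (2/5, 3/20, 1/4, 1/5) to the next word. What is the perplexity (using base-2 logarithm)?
3.7417

Perplexity is 2^H (or exp(H) for natural log).

First, H = -Σ p log p = 1.9037 bits
Perplexity = 2^1.9037 = 3.7417

Interpretation: The model's uncertainty is equivalent to choosing uniformly among 3.7 options.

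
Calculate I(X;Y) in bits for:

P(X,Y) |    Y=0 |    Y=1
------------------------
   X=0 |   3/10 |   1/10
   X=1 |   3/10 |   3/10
0.0464 bits

Mutual information: I(X;Y) = H(X) + H(Y) - H(X,Y)

Marginals:
P(X) = (2/5, 3/5), H(X) = 0.9710 bits
P(Y) = (3/5, 2/5), H(Y) = 0.9710 bits

Joint entropy: H(X,Y) = 1.8955 bits

I(X;Y) = 0.9710 + 0.9710 - 1.8955 = 0.0464 bits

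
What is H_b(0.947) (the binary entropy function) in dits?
0.0900 dits

The binary entropy function is:
H(p) = -p log(p) - (1-p) log(1-p)

H(0.947) = -0.947 × log_10(0.947) - 0.053 × log_10(0.053)
H(0.947) = 0.0900 dits

Note: Binary entropy is maximized at p=0.5 (H=1 bit) and minimized at p=0 or p=1 (H=0).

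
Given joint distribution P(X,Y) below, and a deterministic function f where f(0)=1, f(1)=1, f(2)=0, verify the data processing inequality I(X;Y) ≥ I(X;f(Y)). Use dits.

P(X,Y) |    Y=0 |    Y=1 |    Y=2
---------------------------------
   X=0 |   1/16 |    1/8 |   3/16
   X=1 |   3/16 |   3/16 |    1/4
I(X;Y) = 0.0052, I(X;f(Y)) = 0.0021, inequality holds: 0.0052 ≥ 0.0021

Data Processing Inequality: For any Markov chain X → Y → Z, we have I(X;Y) ≥ I(X;Z).

Here Z = f(Y) is a deterministic function of Y, forming X → Y → Z.

Original I(X;Y) = 0.0052 dits

After applying f:
P(X,Z) where Z=f(Y):
- P(X,Z=0) = P(X,Y=2)
- P(X,Z=1) = P(X,Y=0) + P(X,Y=1)

I(X;Z) = I(X;f(Y)) = 0.0021 dits

Verification: 0.0052 ≥ 0.0021 ✓

Information cannot be created by processing; the function f can only lose information about X.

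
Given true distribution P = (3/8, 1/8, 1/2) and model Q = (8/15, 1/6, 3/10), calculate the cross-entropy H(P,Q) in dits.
0.4611 dits

Cross-entropy: H(P,Q) = -Σ p(x) log q(x)

Alternatively: H(P,Q) = H(P) + D_KL(P||Q)
H(P) = 0.4231 dits
D_KL(P||Q) = 0.0379 dits

H(P,Q) = 0.4231 + 0.0379 = 0.4611 dits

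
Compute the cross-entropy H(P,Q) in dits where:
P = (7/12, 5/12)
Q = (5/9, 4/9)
0.2957 dits

Cross-entropy: H(P,Q) = -Σ p(x) log q(x)

Alternatively: H(P,Q) = H(P) + D_KL(P||Q)
H(P) = 0.2950 dits
D_KL(P||Q) = 0.0007 dits

H(P,Q) = 0.2950 + 0.0007 = 0.2957 dits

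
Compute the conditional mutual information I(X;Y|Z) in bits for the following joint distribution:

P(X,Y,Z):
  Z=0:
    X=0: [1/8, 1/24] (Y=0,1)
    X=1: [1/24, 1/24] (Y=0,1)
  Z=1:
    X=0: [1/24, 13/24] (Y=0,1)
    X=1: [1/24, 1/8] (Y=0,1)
0.0367 bits

Conditional mutual information: I(X;Y|Z) = H(X|Z) + H(Y|Z) - H(X,Y|Z)

H(Z) = 0.8113
H(X,Z) = 1.6140 → H(X|Z) = 0.8027
H(Y,Z) = 1.4183 → H(Y|Z) = 0.6070
H(X,Y,Z) = 2.1843 → H(X,Y|Z) = 1.3730

I(X;Y|Z) = 0.8027 + 0.6070 - 1.3730 = 0.0367 bits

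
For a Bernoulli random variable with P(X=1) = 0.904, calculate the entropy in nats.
0.3162 nats

The binary entropy function is:
H(p) = -p log(p) - (1-p) log(1-p)

H(0.904) = -0.904 × log_e(0.904) - 0.096 × log_e(0.096)
H(0.904) = 0.3162 nats

Note: Binary entropy is maximized at p=0.5 (H=1 bit) and minimized at p=0 or p=1 (H=0).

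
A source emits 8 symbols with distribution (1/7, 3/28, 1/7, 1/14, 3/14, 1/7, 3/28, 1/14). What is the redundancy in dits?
0.0259 dits

Redundancy measures how far a source is from maximum entropy:
R = H_max - H(X)

Maximum entropy for 8 symbols: H_max = log_10(8) = 0.9031 dits
Actual entropy: H(X) = 0.8771 dits
Redundancy: R = 0.9031 - 0.8771 = 0.0259 dits

This redundancy represents potential for compression: the source could be compressed by 0.0259 dits per symbol.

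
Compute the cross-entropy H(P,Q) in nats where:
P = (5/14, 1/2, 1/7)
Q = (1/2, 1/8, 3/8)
1.4274 nats

Cross-entropy: H(P,Q) = -Σ p(x) log q(x)

Alternatively: H(P,Q) = H(P) + D_KL(P||Q)
H(P) = 0.9923 nats
D_KL(P||Q) = 0.4351 nats

H(P,Q) = 0.9923 + 0.4351 = 1.4274 nats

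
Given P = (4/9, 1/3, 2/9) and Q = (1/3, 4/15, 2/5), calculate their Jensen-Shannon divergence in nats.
0.0187 nats

Jensen-Shannon divergence is:
JSD(P||Q) = 0.5 × D_KL(P||M) + 0.5 × D_KL(Q||M)
where M = 0.5 × (P + Q) is the mixture distribution.

M = 0.5 × (4/9, 1/3, 2/9) + 0.5 × (1/3, 4/15, 2/5) = (7/18, 3/10, 0.311111)

D_KL(P||M) = 0.0197 nats
D_KL(Q||M) = 0.0177 nats

JSD(P||Q) = 0.5 × 0.0197 + 0.5 × 0.0177 = 0.0187 nats

Unlike KL divergence, JSD is symmetric and bounded: 0 ≤ JSD ≤ log(2).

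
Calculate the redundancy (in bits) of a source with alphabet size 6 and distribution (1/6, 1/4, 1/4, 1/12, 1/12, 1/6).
0.1258 bits

Redundancy measures how far a source is from maximum entropy:
R = H_max - H(X)

Maximum entropy for 6 symbols: H_max = log_2(6) = 2.5850 bits
Actual entropy: H(X) = 2.4591 bits
Redundancy: R = 2.5850 - 2.4591 = 0.1258 bits

This redundancy represents potential for compression: the source could be compressed by 0.1258 bits per symbol.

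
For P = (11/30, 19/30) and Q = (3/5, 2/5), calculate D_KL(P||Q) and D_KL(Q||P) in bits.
D_KL(P||Q) = 0.1594, D_KL(Q||P) = 0.1611

KL divergence is not symmetric: D_KL(P||Q) ≠ D_KL(Q||P) in general.

D_KL(P||Q) = 0.1594 bits
D_KL(Q||P) = 0.1611 bits

No, they are not equal!

This asymmetry is why KL divergence is not a true distance metric.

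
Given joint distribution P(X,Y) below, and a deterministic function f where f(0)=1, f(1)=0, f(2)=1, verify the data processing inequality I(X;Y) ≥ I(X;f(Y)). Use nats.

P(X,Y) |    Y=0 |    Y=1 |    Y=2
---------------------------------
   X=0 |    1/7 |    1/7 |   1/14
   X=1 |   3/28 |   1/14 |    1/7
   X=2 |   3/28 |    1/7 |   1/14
I(X;Y) = 0.0346, I(X;f(Y)) = 0.0203, inequality holds: 0.0346 ≥ 0.0203

Data Processing Inequality: For any Markov chain X → Y → Z, we have I(X;Y) ≥ I(X;Z).

Here Z = f(Y) is a deterministic function of Y, forming X → Y → Z.

Original I(X;Y) = 0.0346 nats

After applying f:
P(X,Z) where Z=f(Y):
- P(X,Z=0) = P(X,Y=1)
- P(X,Z=1) = P(X,Y=0) + P(X,Y=2)

I(X;Z) = I(X;f(Y)) = 0.0203 nats

Verification: 0.0346 ≥ 0.0203 ✓

Information cannot be created by processing; the function f can only lose information about X.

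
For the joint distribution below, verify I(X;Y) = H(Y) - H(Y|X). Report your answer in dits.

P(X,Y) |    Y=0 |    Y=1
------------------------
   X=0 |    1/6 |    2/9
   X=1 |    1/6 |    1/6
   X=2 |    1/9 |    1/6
I(X;Y) = 0.0015 dits

Mutual information has multiple equivalent forms:
- I(X;Y) = H(X) - H(X|Y)
- I(X;Y) = H(Y) - H(Y|X)
- I(X;Y) = H(X) + H(Y) - H(X,Y)

Computing all quantities:
H(X) = 0.4731, H(Y) = 0.2983, H(X,Y) = 0.7700
H(X|Y) = 0.4716, H(Y|X) = 0.2969

Verification:
H(X) - H(X|Y) = 0.4731 - 0.4716 = 0.0015
H(Y) - H(Y|X) = 0.2983 - 0.2969 = 0.0015
H(X) + H(Y) - H(X,Y) = 0.4731 + 0.2983 - 0.7700 = 0.0015

All forms give I(X;Y) = 0.0015 dits. ✓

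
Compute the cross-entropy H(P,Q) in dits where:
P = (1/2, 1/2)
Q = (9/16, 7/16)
0.3044 dits

Cross-entropy: H(P,Q) = -Σ p(x) log q(x)

Alternatively: H(P,Q) = H(P) + D_KL(P||Q)
H(P) = 0.3010 dits
D_KL(P||Q) = 0.0034 dits

H(P,Q) = 0.3010 + 0.0034 = 0.3044 dits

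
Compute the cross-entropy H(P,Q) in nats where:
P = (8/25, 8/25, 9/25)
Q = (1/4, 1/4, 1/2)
1.1368 nats

Cross-entropy: H(P,Q) = -Σ p(x) log q(x)

Alternatively: H(P,Q) = H(P) + D_KL(P||Q)
H(P) = 1.0970 nats
D_KL(P||Q) = 0.0397 nats

H(P,Q) = 1.0970 + 0.0397 = 1.1368 nats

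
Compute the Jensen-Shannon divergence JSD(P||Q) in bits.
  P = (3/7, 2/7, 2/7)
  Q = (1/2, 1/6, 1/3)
0.0147 bits

Jensen-Shannon divergence is:
JSD(P||Q) = 0.5 × D_KL(P||M) + 0.5 × D_KL(Q||M)
where M = 0.5 × (P + Q) is the mixture distribution.

M = 0.5 × (3/7, 2/7, 2/7) + 0.5 × (1/2, 1/6, 1/3) = (13/28, 0.22619, 0.309524)

D_KL(P||M) = 0.0138 bits
D_KL(Q||M) = 0.0157 bits

JSD(P||Q) = 0.5 × 0.0138 + 0.5 × 0.0157 = 0.0147 bits

Unlike KL divergence, JSD is symmetric and bounded: 0 ≤ JSD ≤ log(2).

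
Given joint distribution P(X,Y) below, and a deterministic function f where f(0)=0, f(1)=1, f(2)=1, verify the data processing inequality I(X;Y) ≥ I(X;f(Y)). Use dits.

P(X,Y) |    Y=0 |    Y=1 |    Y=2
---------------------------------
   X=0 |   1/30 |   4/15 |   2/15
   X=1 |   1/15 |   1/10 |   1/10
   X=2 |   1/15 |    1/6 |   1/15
I(X;Y) = 0.0156, I(X;f(Y)) = 0.0105, inequality holds: 0.0156 ≥ 0.0105

Data Processing Inequality: For any Markov chain X → Y → Z, we have I(X;Y) ≥ I(X;Z).

Here Z = f(Y) is a deterministic function of Y, forming X → Y → Z.

Original I(X;Y) = 0.0156 dits

After applying f:
P(X,Z) where Z=f(Y):
- P(X,Z=0) = P(X,Y=0)
- P(X,Z=1) = P(X,Y=1) + P(X,Y=2)

I(X;Z) = I(X;f(Y)) = 0.0105 dits

Verification: 0.0156 ≥ 0.0105 ✓

Information cannot be created by processing; the function f can only lose information about X.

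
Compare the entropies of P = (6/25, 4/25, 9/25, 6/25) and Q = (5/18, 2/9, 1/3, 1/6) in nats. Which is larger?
Q

Computing entropies in nats:
H(P) = 1.3460
H(Q) = 1.3549

Distribution Q has higher entropy.

Intuition: The distribution closer to uniform (more spread out) has higher entropy.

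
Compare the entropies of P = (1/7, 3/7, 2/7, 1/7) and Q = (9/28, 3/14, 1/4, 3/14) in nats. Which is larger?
Q

Computing entropies in nats:
H(P) = 1.2770
H(Q) = 1.3716

Distribution Q has higher entropy.

Intuition: The distribution closer to uniform (more spread out) has higher entropy.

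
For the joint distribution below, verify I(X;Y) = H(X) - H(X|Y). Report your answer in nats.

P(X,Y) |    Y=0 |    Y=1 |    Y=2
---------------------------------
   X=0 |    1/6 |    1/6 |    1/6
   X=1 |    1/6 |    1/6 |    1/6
I(X;Y) = 0.0000 nats

Mutual information has multiple equivalent forms:
- I(X;Y) = H(X) - H(X|Y)
- I(X;Y) = H(Y) - H(Y|X)
- I(X;Y) = H(X) + H(Y) - H(X,Y)

Computing all quantities:
H(X) = 0.6931, H(Y) = 1.0986, H(X,Y) = 1.7918
H(X|Y) = 0.6931, H(Y|X) = 1.0986

Verification:
H(X) - H(X|Y) = 0.6931 - 0.6931 = 0.0000
H(Y) - H(Y|X) = 1.0986 - 1.0986 = 0.0000
H(X) + H(Y) - H(X,Y) = 0.6931 + 1.0986 - 1.7918 = 0.0000

All forms give I(X;Y) = 0.0000 nats. ✓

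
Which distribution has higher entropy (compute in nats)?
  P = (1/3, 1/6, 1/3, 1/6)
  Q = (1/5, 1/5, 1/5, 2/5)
Q

Computing entropies in nats:
H(P) = 1.3297
H(Q) = 1.3322

Distribution Q has higher entropy.

Intuition: The distribution closer to uniform (more spread out) has higher entropy.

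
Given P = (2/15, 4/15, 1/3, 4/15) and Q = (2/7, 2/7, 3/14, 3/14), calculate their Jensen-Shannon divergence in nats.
0.0223 nats

Jensen-Shannon divergence is:
JSD(P||Q) = 0.5 × D_KL(P||M) + 0.5 × D_KL(Q||M)
where M = 0.5 × (P + Q) is the mixture distribution.

M = 0.5 × (2/15, 4/15, 1/3, 4/15) + 0.5 × (2/7, 2/7, 3/14, 3/14) = (0.209524, 0.27619, 0.27381, 0.240476)

D_KL(P||M) = 0.0235 nats
D_KL(Q||M) = 0.0211 nats

JSD(P||Q) = 0.5 × 0.0235 + 0.5 × 0.0211 = 0.0223 nats

Unlike KL divergence, JSD is symmetric and bounded: 0 ≤ JSD ≤ log(2).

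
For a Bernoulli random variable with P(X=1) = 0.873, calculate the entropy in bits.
0.5492 bits

The binary entropy function is:
H(p) = -p log(p) - (1-p) log(1-p)

H(0.873) = -0.873 × log_2(0.873) - 0.127 × log_2(0.127)
H(0.873) = 0.5492 bits

Note: Binary entropy is maximized at p=0.5 (H=1 bit) and minimized at p=0 or p=1 (H=0).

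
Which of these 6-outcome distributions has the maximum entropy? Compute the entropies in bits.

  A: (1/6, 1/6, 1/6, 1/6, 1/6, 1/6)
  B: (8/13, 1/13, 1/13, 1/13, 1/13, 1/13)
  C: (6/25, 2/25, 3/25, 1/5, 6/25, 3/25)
A

For a discrete distribution over n outcomes, entropy is maximized by the uniform distribution.

Computing entropies:
H(A) = 2.5850 bits
H(B) = 1.8543 bits
H(C) = 2.4783 bits

The uniform distribution (where all probabilities equal 1/6) achieves the maximum entropy of log_2(6) = 2.5850 bits.

Distribution A has the highest entropy.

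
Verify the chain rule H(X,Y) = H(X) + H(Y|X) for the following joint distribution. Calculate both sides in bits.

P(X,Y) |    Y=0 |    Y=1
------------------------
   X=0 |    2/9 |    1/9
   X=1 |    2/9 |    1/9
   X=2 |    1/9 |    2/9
H(X,Y) = 2.5033, H(X) = 1.5850, H(Y|X) = 0.9183 (all in bits)

Chain rule: H(X,Y) = H(X) + H(Y|X)

Left side — joint entropy directly:
H(X,Y) = -Σ p(x,y) log p(x,y) = 2.5033 bits

Right side — compute H(Y|X) from the conditional distributions:
P(X) = (1/3, 1/3, 1/3), so H(X) = 1.5850 bits
H(Y|X) = Σ_x P(X=x) · H(Y|X=x):
  P(Y|X=0) = (2/3, 1/3), H(Y|X=0) = 0.9183, weight P(X=0) = 1/3
  P(Y|X=1) = (2/3, 1/3), H(Y|X=1) = 0.9183, weight P(X=1) = 1/3
  P(Y|X=2) = (1/3, 2/3), H(Y|X=2) = 0.9183, weight P(X=2) = 1/3
H(Y|X) = 0.9183 bits

H(X) + H(Y|X) = 1.5850 + 0.9183 = 2.5033 bits

Both sides equal 2.5033 bits. ✓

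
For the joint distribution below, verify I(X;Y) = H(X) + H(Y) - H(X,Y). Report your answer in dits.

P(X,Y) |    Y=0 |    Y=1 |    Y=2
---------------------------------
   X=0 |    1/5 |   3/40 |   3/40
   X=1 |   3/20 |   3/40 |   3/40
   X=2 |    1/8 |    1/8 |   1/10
I(X;Y) = 0.0077 dits

Mutual information has multiple equivalent forms:
- I(X;Y) = H(X) - H(X|Y)
- I(X;Y) = H(Y) - H(Y|X)
- I(X;Y) = H(X) + H(Y) - H(X,Y)

Computing all quantities:
H(X) = 0.4760, H(Y) = 0.4583, H(X,Y) = 0.9266
H(X|Y) = 0.4684, H(Y|X) = 0.4506

Verification:
H(X) - H(X|Y) = 0.4760 - 0.4684 = 0.0077
H(Y) - H(Y|X) = 0.4583 - 0.4506 = 0.0077
H(X) + H(Y) - H(X,Y) = 0.4760 + 0.4583 - 0.9266 = 0.0077

All forms give I(X;Y) = 0.0077 dits. ✓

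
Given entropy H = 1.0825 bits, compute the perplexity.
2.1177

Perplexity is 2^H (or exp(H) for natural log).

H = 1.0825 bits
Perplexity = 2^1.0825 = 2.1177

Interpretation: The model's uncertainty is equivalent to choosing uniformly among 2.1 options.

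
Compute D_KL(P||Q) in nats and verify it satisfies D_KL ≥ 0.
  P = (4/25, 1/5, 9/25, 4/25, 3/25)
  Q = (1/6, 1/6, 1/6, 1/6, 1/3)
0.1780 nats

KL divergence satisfies the Gibbs inequality: D_KL(P||Q) ≥ 0 for all distributions P, Q.

D_KL(P||Q) = Σ p(x) log(p(x)/q(x))
Term by term:
  x=0: 4/25 × log_e[(4/25)/(1/6)] = -0.0065
  x=1: 1/5 × log_e[(1/5)/(1/6)] = 0.0365
  x=2: 9/25 × log_e[(9/25)/(1/6)] = 0.2772
  x=3: 4/25 × log_e[(4/25)/(1/6)] = -0.0065
  x=4: 3/25 × log_e[(3/25)/(1/3)] = -0.1226
D_KL(P||Q) = 0.1780 nats

D_KL(P||Q) = 0.1780 ≥ 0 ✓

This non-negativity is a fundamental property: relative entropy cannot be negative because it measures how different Q is from P.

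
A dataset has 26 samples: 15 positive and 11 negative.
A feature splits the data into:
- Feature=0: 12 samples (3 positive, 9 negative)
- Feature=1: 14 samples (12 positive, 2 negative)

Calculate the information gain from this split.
0.2898 bits

Information Gain = H(Y) - H(Y|Feature)

Before split:
P(positive) = 15/26 = 0.5769
H(Y) = 0.9829 bits

After split:
Feature=0: H = 0.8113 bits (weight = 12/26)
Feature=1: H = 0.5917 bits (weight = 14/26)
H(Y|Feature) = (12/26)×0.8113 + (14/26)×0.5917 = 0.6930 bits

Information Gain = 0.9829 - 0.6930 = 0.2898 bits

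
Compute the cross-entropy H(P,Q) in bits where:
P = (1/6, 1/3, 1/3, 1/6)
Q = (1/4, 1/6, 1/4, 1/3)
2.1258 bits

Cross-entropy: H(P,Q) = -Σ p(x) log q(x)

Alternatively: H(P,Q) = H(P) + D_KL(P||Q)
H(P) = 1.9183 bits
D_KL(P||Q) = 0.2075 bits

H(P,Q) = 1.9183 + 0.2075 = 2.1258 bits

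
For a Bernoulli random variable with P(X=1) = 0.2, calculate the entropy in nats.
0.5004 nats

The binary entropy function is:
H(p) = -p log(p) - (1-p) log(1-p)

H(0.2) = -0.2 × log_e(0.2) - 0.8 × log_e(0.8)
H(0.2) = 0.5004 nats

Note: Binary entropy is maximized at p=0.5 (H=1 bit) and minimized at p=0 or p=1 (H=0).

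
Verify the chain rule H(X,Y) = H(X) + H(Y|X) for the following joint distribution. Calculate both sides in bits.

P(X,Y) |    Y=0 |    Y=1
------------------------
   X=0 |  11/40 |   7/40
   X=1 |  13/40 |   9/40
H(X,Y) = 1.9634, H(X) = 0.9928, H(Y|X) = 0.9706 (all in bits)

Chain rule: H(X,Y) = H(X) + H(Y|X)

Left side — joint entropy directly:
H(X,Y) = -Σ p(x,y) log p(x,y) = 1.9634 bits

Right side — compute H(Y|X) from the conditional distributions:
P(X) = (9/20, 11/20), so H(X) = 0.9928 bits
H(Y|X) = Σ_x P(X=x) · H(Y|X=x):
  P(Y|X=0) = (11/18, 7/18), H(Y|X=0) = 0.9641, weight P(X=0) = 9/20
  P(Y|X=1) = (13/22, 9/22), H(Y|X=1) = 0.9760, weight P(X=1) = 11/20
H(Y|X) = 0.9706 bits

H(X) + H(Y|X) = 0.9928 + 0.9706 = 1.9634 bits

Both sides equal 1.9634 bits. ✓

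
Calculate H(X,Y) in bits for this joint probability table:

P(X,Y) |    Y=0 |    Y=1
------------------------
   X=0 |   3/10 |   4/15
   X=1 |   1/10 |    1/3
1.8901 bits

Joint entropy is H(X,Y) = -Σ_{x,y} p(x,y) log p(x,y).

Summing over all non-zero entries:
H(X,Y) = -[3/10·log_2(3/10) + 4/15·log_2(4/15) + 1/10·log_2(1/10) + 1/3·log_2(1/3)]
H(X,Y) = 1.8901 bits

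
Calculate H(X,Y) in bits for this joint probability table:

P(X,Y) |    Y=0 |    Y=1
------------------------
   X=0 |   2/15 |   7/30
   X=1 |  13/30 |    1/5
1.8647 bits

Joint entropy is H(X,Y) = -Σ_{x,y} p(x,y) log p(x,y).

Summing over all non-zero entries:
H(X,Y) = -[2/15·log_2(2/15) + 7/30·log_2(7/30) + 13/30·log_2(13/30) + 1/5·log_2(1/5)]
H(X,Y) = 1.8647 bits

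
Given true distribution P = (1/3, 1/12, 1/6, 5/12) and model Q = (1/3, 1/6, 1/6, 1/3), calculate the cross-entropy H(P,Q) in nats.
1.2719 nats

Cross-entropy: H(P,Q) = -Σ p(x) log q(x)

Alternatively: H(P,Q) = H(P) + D_KL(P||Q)
H(P) = 1.2367 nats
D_KL(P||Q) = 0.0352 nats

H(P,Q) = 1.2367 + 0.0352 = 1.2719 nats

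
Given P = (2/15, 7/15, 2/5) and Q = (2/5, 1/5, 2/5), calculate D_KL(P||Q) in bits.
0.3591 bits

KL divergence: D_KL(P||Q) = Σ p(x) log(p(x)/q(x))

Computing term by term:
  x=0: 2/15 × log_2[(2/15)/(2/5)] = 2/15 × -1.5850 = -0.2113
  x=1: 7/15 × log_2[(7/15)/(1/5)] = 7/15 × 1.2224 = 0.5704
  x=2: 2/5 × log_2[(2/5)/(2/5)] = 2/5 × 0.0000 = 0.0000

D_KL(P||Q) = 0.3591 bits

Note: KL divergence is always non-negative and equals 0 iff P = Q.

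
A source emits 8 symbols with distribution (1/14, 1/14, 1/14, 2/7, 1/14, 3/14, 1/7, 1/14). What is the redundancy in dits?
0.0742 dits

Redundancy measures how far a source is from maximum entropy:
R = H_max - H(X)

Maximum entropy for 8 symbols: H_max = log_10(8) = 0.9031 dits
Actual entropy: H(X) = 0.8289 dits
Redundancy: R = 0.9031 - 0.8289 = 0.0742 dits

This redundancy represents potential for compression: the source could be compressed by 0.0742 dits per symbol.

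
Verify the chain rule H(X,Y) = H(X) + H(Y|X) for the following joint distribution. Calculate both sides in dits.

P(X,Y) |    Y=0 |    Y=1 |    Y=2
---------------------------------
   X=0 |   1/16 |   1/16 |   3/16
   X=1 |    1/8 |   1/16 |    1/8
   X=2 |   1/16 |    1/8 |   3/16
H(X,Y) = 0.9123, H(X) = 0.4755, H(Y|X) = 0.4369 (all in dits)

Chain rule: H(X,Y) = H(X) + H(Y|X)

Left side — joint entropy directly:
H(X,Y) = -Σ p(x,y) log p(x,y) = 0.9123 dits

Right side — compute H(Y|X) from the conditional distributions:
P(X) = (5/16, 5/16, 3/8), so H(X) = 0.4755 dits
H(Y|X) = Σ_x P(X=x) · H(Y|X=x):
  P(Y|X=0) = (1/5, 1/5, 3/5), H(Y|X=0) = 0.4127, weight P(X=0) = 5/16
  P(Y|X=1) = (2/5, 1/5, 2/5), H(Y|X=1) = 0.4581, weight P(X=1) = 5/16
  P(Y|X=2) = (1/6, 1/3, 1/2), H(Y|X=2) = 0.4392, weight P(X=2) = 3/8
H(Y|X) = 0.4369 dits

H(X) + H(Y|X) = 0.4755 + 0.4369 = 0.9123 dits

Both sides equal 0.9123 dits. ✓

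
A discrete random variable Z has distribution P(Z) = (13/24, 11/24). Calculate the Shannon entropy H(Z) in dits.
0.2995 dits

Shannon entropy is H(X) = -Σ p(x) log p(x).

For P = (13/24, 11/24):
H = -13/24 × log_10(13/24) -11/24 × log_10(11/24)
H = 0.2995 dits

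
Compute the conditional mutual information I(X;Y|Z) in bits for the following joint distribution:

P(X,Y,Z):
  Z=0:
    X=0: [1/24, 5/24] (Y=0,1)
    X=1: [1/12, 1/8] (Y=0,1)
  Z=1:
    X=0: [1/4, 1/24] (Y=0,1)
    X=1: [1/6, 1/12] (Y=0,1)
0.0427 bits

Conditional mutual information: I(X;Y|Z) = H(X|Z) + H(Y|Z) - H(X,Y|Z)

H(Z) = 0.9950
H(X,Z) = 1.9899 → H(X|Z) = 0.9949
H(Y,Z) = 1.8046 → H(Y|Z) = 0.8096
H(X,Y,Z) = 2.7569 → H(X,Y|Z) = 1.7619

I(X;Y|Z) = 0.9949 + 0.8096 - 1.7619 = 0.0427 bits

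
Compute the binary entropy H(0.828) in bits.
0.6623 bits

The binary entropy function is:
H(p) = -p log(p) - (1-p) log(1-p)

H(0.828) = -0.828 × log_2(0.828) - 0.172 × log_2(0.172)
H(0.828) = 0.6623 bits

Note: Binary entropy is maximized at p=0.5 (H=1 bit) and minimized at p=0 or p=1 (H=0).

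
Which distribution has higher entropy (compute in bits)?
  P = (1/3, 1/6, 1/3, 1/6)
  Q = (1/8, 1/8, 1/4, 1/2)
P

Computing entropies in bits:
H(P) = 1.9183
H(Q) = 1.7500

Distribution P has higher entropy.

Intuition: The distribution closer to uniform (more spread out) has higher entropy.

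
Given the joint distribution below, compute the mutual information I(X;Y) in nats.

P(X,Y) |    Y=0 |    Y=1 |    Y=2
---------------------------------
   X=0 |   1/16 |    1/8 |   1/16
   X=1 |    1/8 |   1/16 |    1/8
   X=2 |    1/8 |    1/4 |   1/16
0.0640 nats

Mutual information: I(X;Y) = H(X) + H(Y) - H(X,Y)

Marginals:
P(X) = (1/4, 5/16, 7/16), H(X) = 1.0717 nats
P(Y) = (5/16, 7/16, 1/4), H(Y) = 1.0717 nats

Joint entropy: H(X,Y) = 2.0794 nats

I(X;Y) = 1.0717 + 1.0717 - 2.0794 = 0.0640 nats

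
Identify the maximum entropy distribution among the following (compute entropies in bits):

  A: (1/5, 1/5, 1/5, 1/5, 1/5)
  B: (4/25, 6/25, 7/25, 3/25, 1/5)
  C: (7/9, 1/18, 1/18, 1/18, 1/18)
A

For a discrete distribution over n outcomes, entropy is maximized by the uniform distribution.

Computing entropies:
H(A) = 2.3219 bits
H(B) = 2.2628 bits
H(C) = 1.2086 bits

The uniform distribution (where all probabilities equal 1/5) achieves the maximum entropy of log_2(5) = 2.3219 bits.

Distribution A has the highest entropy.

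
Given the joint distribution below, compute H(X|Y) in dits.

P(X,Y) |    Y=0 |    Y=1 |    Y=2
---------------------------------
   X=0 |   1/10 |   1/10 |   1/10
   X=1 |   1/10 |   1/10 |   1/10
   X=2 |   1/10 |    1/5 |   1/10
0.4669 dits

Using the chain rule: H(X|Y) = H(X,Y) - H(Y)

First, compute H(X,Y) = 0.9398 dits

Marginal P(Y) = (3/10, 2/5, 3/10)
H(Y) = 0.4729 dits

H(X|Y) = H(X,Y) - H(Y) = 0.9398 - 0.4729 = 0.4669 dits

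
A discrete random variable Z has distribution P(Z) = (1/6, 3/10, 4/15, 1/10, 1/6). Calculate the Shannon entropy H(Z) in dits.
0.6693 dits

Shannon entropy is H(X) = -Σ p(x) log p(x).

For P = (1/6, 3/10, 4/15, 1/10, 1/6):
H = -1/6 × log_10(1/6) -3/10 × log_10(3/10) -4/15 × log_10(4/15) -1/10 × log_10(1/10) -1/6 × log_10(1/6)
H = 0.6693 dits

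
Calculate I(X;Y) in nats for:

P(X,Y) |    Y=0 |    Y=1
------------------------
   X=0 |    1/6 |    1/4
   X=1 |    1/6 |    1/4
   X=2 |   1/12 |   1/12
0.0028 nats

Mutual information: I(X;Y) = H(X) + H(Y) - H(X,Y)

Marginals:
P(X) = (5/12, 5/12, 1/6), H(X) = 1.0282 nats
P(Y) = (5/12, 7/12), H(Y) = 0.6792 nats

Joint entropy: H(X,Y) = 1.7046 nats

I(X;Y) = 1.0282 + 0.6792 - 1.7046 = 0.0028 nats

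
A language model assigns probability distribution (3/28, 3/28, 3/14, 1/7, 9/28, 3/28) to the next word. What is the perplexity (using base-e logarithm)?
5.4240

Perplexity is e^H (or exp(H) for natural log).

First, H = -Σ p log p = 1.6908 nats
Perplexity = e^1.6908 = 5.4240

Interpretation: The model's uncertainty is equivalent to choosing uniformly among 5.4 options.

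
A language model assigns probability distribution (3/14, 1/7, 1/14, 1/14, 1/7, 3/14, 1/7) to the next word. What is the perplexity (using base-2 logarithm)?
6.4958

Perplexity is 2^H (or exp(H) for natural log).

First, H = -Σ p log p = 2.6995 bits
Perplexity = 2^2.6995 = 6.4958

Interpretation: The model's uncertainty is equivalent to choosing uniformly among 6.5 options.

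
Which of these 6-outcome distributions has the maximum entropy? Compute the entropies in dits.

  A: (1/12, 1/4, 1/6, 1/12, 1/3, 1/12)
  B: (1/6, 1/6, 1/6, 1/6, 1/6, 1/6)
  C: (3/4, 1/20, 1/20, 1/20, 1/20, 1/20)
B

For a discrete distribution over n outcomes, entropy is maximized by the uniform distribution.

Computing entropies:
H(A) = 0.7090 dits
H(B) = 0.7782 dits
H(C) = 0.4190 dits

The uniform distribution (where all probabilities equal 1/6) achieves the maximum entropy of log_10(6) = 0.7782 dits.

Distribution B has the highest entropy.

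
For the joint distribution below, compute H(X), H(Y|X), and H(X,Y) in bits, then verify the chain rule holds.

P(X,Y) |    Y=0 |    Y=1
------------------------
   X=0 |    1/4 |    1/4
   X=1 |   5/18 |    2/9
H(X,Y) = 1.9955, H(X) = 1.0000, H(Y|X) = 0.9955 (all in bits)

Chain rule: H(X,Y) = H(X) + H(Y|X)

Left side — joint entropy directly:
H(X,Y) = -Σ p(x,y) log p(x,y) = 1.9955 bits

Right side — compute H(Y|X) from the conditional distributions:
P(X) = (1/2, 1/2), so H(X) = 1.0000 bits
H(Y|X) = Σ_x P(X=x) · H(Y|X=x):
  P(Y|X=0) = (1/2, 1/2), H(Y|X=0) = 1.0000, weight P(X=0) = 1/2
  P(Y|X=1) = (5/9, 4/9), H(Y|X=1) = 0.9911, weight P(X=1) = 1/2
H(Y|X) = 0.9955 bits

H(X) + H(Y|X) = 1.0000 + 0.9955 = 1.9955 bits

Both sides equal 1.9955 bits. ✓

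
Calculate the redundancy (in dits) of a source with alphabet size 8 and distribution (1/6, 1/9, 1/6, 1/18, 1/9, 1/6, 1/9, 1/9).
0.0202 dits

Redundancy measures how far a source is from maximum entropy:
R = H_max - H(X)

Maximum entropy for 8 symbols: H_max = log_10(8) = 0.9031 dits
Actual entropy: H(X) = 0.8829 dits
Redundancy: R = 0.9031 - 0.8829 = 0.0202 dits

This redundancy represents potential for compression: the source could be compressed by 0.0202 dits per symbol.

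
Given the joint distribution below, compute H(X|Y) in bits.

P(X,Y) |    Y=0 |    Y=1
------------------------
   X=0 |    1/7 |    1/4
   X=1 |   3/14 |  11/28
0.9665 bits

Using the chain rule: H(X|Y) = H(X,Y) - H(Y)

First, compute H(X,Y) = 1.9068 bits

Marginal P(Y) = (5/14, 9/14)
H(Y) = 0.9403 bits

H(X|Y) = H(X,Y) - H(Y) = 1.9068 - 0.9403 = 0.9665 bits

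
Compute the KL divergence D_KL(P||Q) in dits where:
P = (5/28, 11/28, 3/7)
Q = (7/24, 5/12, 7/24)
0.0235 dits

KL divergence: D_KL(P||Q) = Σ p(x) log(p(x)/q(x))

Computing term by term:
  x=0: 5/28 × log_10[(5/28)/(7/24)] = 5/28 × -0.2131 = -0.0380
  x=1: 11/28 × log_10[(11/28)/(5/12)] = 11/28 × -0.0256 = -0.0100
  x=2: 3/7 × log_10[(3/7)/(7/24)] = 3/7 × 0.1671 = 0.0716

D_KL(P||Q) = 0.0235 dits

Note: KL divergence is always non-negative and equals 0 iff P = Q.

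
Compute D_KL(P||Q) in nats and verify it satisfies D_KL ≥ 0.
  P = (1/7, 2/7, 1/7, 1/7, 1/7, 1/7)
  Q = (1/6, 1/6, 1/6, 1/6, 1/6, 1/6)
0.0439 nats

KL divergence satisfies the Gibbs inequality: D_KL(P||Q) ≥ 0 for all distributions P, Q.

D_KL(P||Q) = Σ p(x) log(p(x)/q(x))
Term by term:
  x=0: 1/7 × log_e[(1/7)/(1/6)] = -0.0220
  x=1: 2/7 × log_e[(2/7)/(1/6)] = 0.1540
  x=2: 1/7 × log_e[(1/7)/(1/6)] = -0.0220
  x=3: 1/7 × log_e[(1/7)/(1/6)] = -0.0220
  x=4: 1/7 × log_e[(1/7)/(1/6)] = -0.0220
  x=5: 1/7 × log_e[(1/7)/(1/6)] = -0.0220
D_KL(P||Q) = 0.0439 nats

D_KL(P||Q) = 0.0439 ≥ 0 ✓

This non-negativity is a fundamental property: relative entropy cannot be negative because it measures how different Q is from P.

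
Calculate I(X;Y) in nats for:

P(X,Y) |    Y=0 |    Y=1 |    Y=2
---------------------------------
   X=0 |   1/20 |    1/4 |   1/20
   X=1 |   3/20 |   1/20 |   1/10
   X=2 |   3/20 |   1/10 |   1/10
0.1208 nats

Mutual information: I(X;Y) = H(X) + H(Y) - H(X,Y)

Marginals:
P(X) = (7/20, 3/10, 7/20), H(X) = 1.0961 nats
P(Y) = (7/20, 2/5, 1/4), H(Y) = 1.0805 nats

Joint entropy: H(X,Y) = 2.0558 nats

I(X;Y) = 1.0961 + 1.0805 - 2.0558 = 0.1208 nats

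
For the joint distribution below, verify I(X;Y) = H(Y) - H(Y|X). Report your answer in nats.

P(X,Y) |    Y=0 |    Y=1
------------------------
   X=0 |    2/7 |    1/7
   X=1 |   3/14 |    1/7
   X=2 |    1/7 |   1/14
I(X;Y) = 0.0022 nats

Mutual information has multiple equivalent forms:
- I(X;Y) = H(X) - H(X|Y)
- I(X;Y) = H(Y) - H(Y|X)
- I(X;Y) = H(X) + H(Y) - H(X,Y)

Computing all quantities:
H(X) = 1.0609, H(Y) = 0.6518, H(X,Y) = 1.7105
H(X|Y) = 1.0587, H(Y|X) = 0.6495

Verification:
H(X) - H(X|Y) = 1.0609 - 1.0587 = 0.0022
H(Y) - H(Y|X) = 0.6518 - 0.6495 = 0.0022
H(X) + H(Y) - H(X,Y) = 1.0609 + 0.6518 - 1.7105 = 0.0022

All forms give I(X;Y) = 0.0022 nats. ✓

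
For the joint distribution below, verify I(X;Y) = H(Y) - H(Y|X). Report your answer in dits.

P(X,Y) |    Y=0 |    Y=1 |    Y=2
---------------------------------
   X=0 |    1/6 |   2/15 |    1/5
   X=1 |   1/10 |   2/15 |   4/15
I(X;Y) = 0.0057 dits

Mutual information has multiple equivalent forms:
- I(X;Y) = H(X) - H(X|Y)
- I(X;Y) = H(Y) - H(Y|X)
- I(X;Y) = H(X) + H(Y) - H(X,Y)

Computing all quantities:
H(X) = 0.3010, H(Y) = 0.4606, H(X,Y) = 0.7559
H(X|Y) = 0.2953, H(Y|X) = 0.4549

Verification:
H(X) - H(X|Y) = 0.3010 - 0.2953 = 0.0057
H(Y) - H(Y|X) = 0.4606 - 0.4549 = 0.0057
H(X) + H(Y) - H(X,Y) = 0.3010 + 0.4606 - 0.7559 = 0.0057

All forms give I(X;Y) = 0.0057 dits. ✓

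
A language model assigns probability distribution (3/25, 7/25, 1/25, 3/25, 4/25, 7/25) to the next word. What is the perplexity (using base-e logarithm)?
5.1742

Perplexity is e^H (or exp(H) for natural log).

First, H = -Σ p log p = 1.6437 nats
Perplexity = e^1.6437 = 5.1742

Interpretation: The model's uncertainty is equivalent to choosing uniformly among 5.2 options.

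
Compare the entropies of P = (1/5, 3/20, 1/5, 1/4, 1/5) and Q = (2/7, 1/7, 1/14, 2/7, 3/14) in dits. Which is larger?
P

Computing entropies in dits:
H(P) = 0.6935
H(Q) = 0.6568

Distribution P has higher entropy.

Intuition: The distribution closer to uniform (more spread out) has higher entropy.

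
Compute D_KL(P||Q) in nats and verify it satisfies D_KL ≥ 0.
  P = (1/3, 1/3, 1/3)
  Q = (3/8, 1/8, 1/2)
0.1525 nats

KL divergence satisfies the Gibbs inequality: D_KL(P||Q) ≥ 0 for all distributions P, Q.

D_KL(P||Q) = Σ p(x) log(p(x)/q(x))
Term by term:
  x=0: 1/3 × log_e[(1/3)/(3/8)] = -0.0393
  x=1: 1/3 × log_e[(1/3)/(1/8)] = 0.3269
  x=2: 1/3 × log_e[(1/3)/(1/2)] = -0.1352
D_KL(P||Q) = 0.1525 nats

D_KL(P||Q) = 0.1525 ≥ 0 ✓

This non-negativity is a fundamental property: relative entropy cannot be negative because it measures how different Q is from P.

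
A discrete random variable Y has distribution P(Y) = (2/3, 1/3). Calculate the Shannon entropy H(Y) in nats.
0.6365 nats

Shannon entropy is H(X) = -Σ p(x) log p(x).

For P = (2/3, 1/3):
H = -2/3 × log_e(2/3) -1/3 × log_e(1/3)
H = 0.6365 nats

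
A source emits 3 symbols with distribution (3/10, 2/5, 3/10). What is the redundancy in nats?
0.0097 nats

Redundancy measures how far a source is from maximum entropy:
R = H_max - H(X)

Maximum entropy for 3 symbols: H_max = log_e(3) = 1.0986 nats
Actual entropy: H(X) = 1.0889 nats
Redundancy: R = 1.0986 - 1.0889 = 0.0097 nats

This redundancy represents potential for compression: the source could be compressed by 0.0097 nats per symbol.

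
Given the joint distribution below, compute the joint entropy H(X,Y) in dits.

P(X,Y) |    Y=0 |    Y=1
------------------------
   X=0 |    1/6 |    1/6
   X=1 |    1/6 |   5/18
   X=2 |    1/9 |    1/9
0.7557 dits

Joint entropy is H(X,Y) = -Σ_{x,y} p(x,y) log p(x,y).

Summing over all non-zero entries:
H(X,Y) = -[1/6·log_10(1/6) + 1/6·log_10(1/6) + 1/6·log_10(1/6) + 5/18·log_10(5/18) + 1/9·log_10(1/9) + 1/9·log_10(1/9)]
H(X,Y) = 0.7557 dits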